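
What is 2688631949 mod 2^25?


2688631949 & 33554431 = 4277389

4277389


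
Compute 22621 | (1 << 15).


22621 | (1 << 15) = 22621 | 32768 = 55389

55389


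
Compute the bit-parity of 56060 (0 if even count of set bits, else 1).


0b1101101011111100 has 11 ones => parity 1

1


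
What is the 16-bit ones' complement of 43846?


43846 ^ 65535 = 21689

21689


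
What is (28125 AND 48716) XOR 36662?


Step 1: 28125 & 48716 = 11340
Step 2: 11340 ^ 36662 = 41850

41850


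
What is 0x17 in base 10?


17 hex = 23 decimal

23


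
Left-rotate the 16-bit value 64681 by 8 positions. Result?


Rotate 0b1111110010101001 left by 8 (16-bit) = 0b1010100111111100 = 43516

43516


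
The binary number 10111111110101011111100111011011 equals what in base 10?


10111111110101011111100111011011 in decimal = 3218471387

3218471387


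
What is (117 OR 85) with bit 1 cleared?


Step 1: 117 | 85 = 117
Step 2: 117 & ~(1 << 1) = 117

117


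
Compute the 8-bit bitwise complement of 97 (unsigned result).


~0b1100001 = 0b10011110 = 158 (8-bit unsigned)

158


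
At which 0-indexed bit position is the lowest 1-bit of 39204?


0b1001100100100100. Lowest set bit at position 2

2


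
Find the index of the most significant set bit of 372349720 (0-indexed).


0b10110001100011001101100011000. Highest set bit at position 28

28


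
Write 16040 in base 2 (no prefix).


16040 = 11111010101000 in binary

11111010101000


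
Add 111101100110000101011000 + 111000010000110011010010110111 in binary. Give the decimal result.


111101100110000101011000 + 111000010000110011010010110111 = 111001001110011001011000001111 = 960075279

960075279


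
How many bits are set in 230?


0b11100110 has 5 set bits

5


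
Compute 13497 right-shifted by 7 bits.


0b11010010111001 >> 7 = 0b1101001 = 105

105


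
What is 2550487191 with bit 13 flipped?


2550487191 ^ (1 << 13) = 2550487191 ^ 8192 = 2550495383

2550495383


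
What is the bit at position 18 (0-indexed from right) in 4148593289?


0b11110111010001101000001010001001, position 18 = 1

1


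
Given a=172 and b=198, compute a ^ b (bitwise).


172 ^ 198 = 106

106


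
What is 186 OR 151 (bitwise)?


0b10111010 | 0b10010111 = 0b10111111 = 191

191


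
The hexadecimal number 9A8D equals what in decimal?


9A8D hex = 39565 decimal

39565


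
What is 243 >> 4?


0b11110011 >> 4 = 0b1111 = 15

15


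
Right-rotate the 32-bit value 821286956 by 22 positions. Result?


Rotate 0b110000111100111101100000101100 right by 22 (32-bit) = 0b11001111011000001011000011000011 = 3479220419

3479220419


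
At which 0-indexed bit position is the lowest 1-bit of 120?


0b1111000. Lowest set bit at position 3

3


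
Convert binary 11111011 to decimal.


11111011 in decimal = 251

251


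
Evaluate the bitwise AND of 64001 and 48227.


0b1111101000000001 & 0b1011110001100011 = 0b1011100000000001 = 47105

47105


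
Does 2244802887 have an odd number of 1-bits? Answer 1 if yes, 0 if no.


0b10000101110011001111100101000111 has 17 ones => parity 1

1


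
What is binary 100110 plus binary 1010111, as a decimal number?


100110 + 1010111 = 1111101 = 125

125


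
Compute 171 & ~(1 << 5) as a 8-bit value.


171 & ~(1 << 5) = 139

139


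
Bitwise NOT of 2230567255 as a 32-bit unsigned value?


~0b10000100111100111100000101010111 = 0b1111011000011000011111010101000 = 2064400040 (32-bit unsigned)

2064400040


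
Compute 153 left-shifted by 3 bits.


0b10011001 << 3 = 0b10011001000 = 1224

1224


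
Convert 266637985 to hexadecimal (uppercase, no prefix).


266637985 = FE492A1 hex

FE492A1


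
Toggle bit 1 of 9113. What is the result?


9113 ^ (1 << 1) = 9113 ^ 2 = 9115

9115


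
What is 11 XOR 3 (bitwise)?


0b1011 ^ 0b11 = 0b1000 = 8

8


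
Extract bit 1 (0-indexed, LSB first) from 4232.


0b1000010001000, position 1 = 0

0


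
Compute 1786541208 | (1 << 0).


1786541208 | (1 << 0) = 1786541208 | 1 = 1786541209

1786541209


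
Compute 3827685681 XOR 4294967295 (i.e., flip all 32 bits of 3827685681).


3827685681 ^ 4294967295 = 467281614

467281614


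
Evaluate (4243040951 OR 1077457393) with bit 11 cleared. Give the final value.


Step 1: 4243040951 | 1077457393 = 4244618231
Step 2: 4244618231 & ~(1 << 11) = 4244616183

4244616183


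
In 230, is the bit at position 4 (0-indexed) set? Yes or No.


0b11100110, bit 4 = 0. No

No


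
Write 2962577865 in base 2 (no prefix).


2962577865 = 10110000100101010101100111001001 in binary

10110000100101010101100111001001


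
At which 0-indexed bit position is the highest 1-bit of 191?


0b10111111. Highest set bit at position 7

7


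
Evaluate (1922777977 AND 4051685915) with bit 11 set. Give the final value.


Step 1: 1922777977 & 4051685915 = 1880834585
Step 2: 1880834585 | (1 << 11) = 1880834585 | 2048 = 1880836633

1880836633


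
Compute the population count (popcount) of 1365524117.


0b1010001011001000011111010010101 has 15 set bits

15


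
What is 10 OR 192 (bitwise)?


0b1010 | 0b11000000 = 0b11001010 = 202

202


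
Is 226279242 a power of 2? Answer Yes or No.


0b1101011111001011111101001010. Multiple bits set => No

No


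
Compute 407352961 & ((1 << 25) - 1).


407352961 & 33554431 = 4699777

4699777


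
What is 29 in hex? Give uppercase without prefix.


29 = 1D hex

1D


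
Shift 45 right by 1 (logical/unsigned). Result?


0b101101 >> 1 = 0b10110 = 22

22


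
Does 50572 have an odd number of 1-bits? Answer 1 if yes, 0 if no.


0b1100010110001100 has 7 ones => parity 1

1


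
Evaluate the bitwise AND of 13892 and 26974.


0b11011001000100 & 0b110100101011110 = 0b10000001000100 = 8260

8260


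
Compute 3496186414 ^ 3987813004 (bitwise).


0b11010000011000111001001000101110 ^ 0b11101101101100010011001010001100 = 0b111101110100101010000010100010 = 1037213858

1037213858


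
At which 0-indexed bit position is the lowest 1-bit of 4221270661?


0b11111011100110110111101010000101. Lowest set bit at position 0

0


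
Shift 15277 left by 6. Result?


0b11101110101101 << 6 = 0b11101110101101000000 = 977728

977728


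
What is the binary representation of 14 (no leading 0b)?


14 = 1110 in binary

1110


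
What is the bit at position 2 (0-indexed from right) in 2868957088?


0b10101011000000001100111110100000, position 2 = 0

0


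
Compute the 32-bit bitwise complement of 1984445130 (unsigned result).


~0b1110110010010000011101011001010 = 0b10001001101101111100010100110101 = 2310522165 (32-bit unsigned)

2310522165


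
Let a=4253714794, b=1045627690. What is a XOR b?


4253714794 ^ 1045627690 = 3285813824

3285813824


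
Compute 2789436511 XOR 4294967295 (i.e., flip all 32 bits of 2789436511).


2789436511 ^ 4294967295 = 1505530784

1505530784


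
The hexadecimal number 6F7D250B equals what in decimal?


6F7D250B hex = 1870472459 decimal

1870472459


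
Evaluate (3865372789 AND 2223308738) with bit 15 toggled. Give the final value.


Step 1: 3865372789 & 2223308738 = 2214914112
Step 2: 2214914112 ^ (1 << 15) = 2214914112 ^ 32768 = 2214881344

2214881344


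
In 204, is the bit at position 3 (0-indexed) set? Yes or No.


0b11001100, bit 3 = 1. Yes

Yes


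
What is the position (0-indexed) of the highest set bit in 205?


0b11001101. Highest set bit at position 7

7


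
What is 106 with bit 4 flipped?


106 ^ (1 << 4) = 106 ^ 16 = 122

122


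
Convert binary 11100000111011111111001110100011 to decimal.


11100000111011111111001110100011 in decimal = 3773821859

3773821859


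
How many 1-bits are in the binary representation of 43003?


0b1010011111111011 has 12 set bits

12


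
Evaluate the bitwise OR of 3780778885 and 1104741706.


0b11100001010110100001101110000101 | 0b1000001110110010000010101001010 = 0b11100001110110110001111111001111 = 3789234127

3789234127


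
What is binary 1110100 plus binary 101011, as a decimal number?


1110100 + 101011 = 10011111 = 159

159


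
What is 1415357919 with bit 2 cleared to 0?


1415357919 & ~(1 << 2) = 1415357915

1415357915


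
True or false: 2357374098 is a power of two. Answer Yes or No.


0b10001100100000101010110010010010. Multiple bits set => No

No


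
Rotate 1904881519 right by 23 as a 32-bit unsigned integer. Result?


Rotate 0b1110001100010100010111101101111 right by 23 (32-bit) = 0b10100010111101101111011100011 = 341761763

341761763


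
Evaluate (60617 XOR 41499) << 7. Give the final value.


Step 1: 60617 ^ 41499 = 20178
Step 2: 20178 << 7 = 2582784

2582784


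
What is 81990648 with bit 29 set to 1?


81990648 | (1 << 29) = 81990648 | 536870912 = 618861560

618861560


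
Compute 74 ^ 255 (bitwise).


0b1001010 ^ 0b11111111 = 0b10110101 = 181

181


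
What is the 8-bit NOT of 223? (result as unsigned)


~0b11011111 = 0b100000 = 32 (8-bit unsigned)

32


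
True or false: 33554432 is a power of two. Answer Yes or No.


0b10000000000000000000000000. Only one bit set => Yes

Yes


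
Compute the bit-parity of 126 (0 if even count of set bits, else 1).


0b1111110 has 6 ones => parity 0

0


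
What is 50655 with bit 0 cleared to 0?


50655 & ~(1 << 0) = 50654

50654


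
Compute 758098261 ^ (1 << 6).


758098261 ^ (1 << 6) = 758098261 ^ 64 = 758098197

758098197


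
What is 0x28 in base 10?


28 hex = 40 decimal

40


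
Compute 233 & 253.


0b11101001 & 0b11111101 = 0b11101001 = 233

233


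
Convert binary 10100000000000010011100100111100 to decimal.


10100000000000010011100100111100 in decimal = 2684434748

2684434748


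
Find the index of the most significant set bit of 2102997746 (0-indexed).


0b1111101010110010011001011110010. Highest set bit at position 30

30


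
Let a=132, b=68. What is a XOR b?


132 ^ 68 = 192

192


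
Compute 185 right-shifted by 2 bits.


0b10111001 >> 2 = 0b101110 = 46

46


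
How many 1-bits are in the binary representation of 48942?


0b1011111100101110 has 11 set bits

11


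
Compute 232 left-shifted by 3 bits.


0b11101000 << 3 = 0b11101000000 = 1856

1856


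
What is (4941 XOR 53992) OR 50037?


Step 1: 4941 ^ 53992 = 49573
Step 2: 49573 | 50037 = 50165

50165


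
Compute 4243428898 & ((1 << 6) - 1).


4243428898 & 63 = 34

34


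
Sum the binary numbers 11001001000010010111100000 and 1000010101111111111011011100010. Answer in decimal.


11001001000010010111100000 + 1000010101111111111011011100010 = 1000101111001000001110011000010 = 1172577474

1172577474


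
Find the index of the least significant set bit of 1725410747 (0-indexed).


0b1100110110101111010110110111011. Lowest set bit at position 0

0


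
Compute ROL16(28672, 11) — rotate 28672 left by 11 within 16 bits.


Rotate 0b111000000000000 left by 11 (16-bit) = 0b1110000000 = 896

896


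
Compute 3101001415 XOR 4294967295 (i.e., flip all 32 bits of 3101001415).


3101001415 ^ 4294967295 = 1193965880

1193965880


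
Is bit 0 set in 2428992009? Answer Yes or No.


0b10010000110001110111101000001001, bit 0 = 1. Yes

Yes


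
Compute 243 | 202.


0b11110011 | 0b11001010 = 0b11111011 = 251

251


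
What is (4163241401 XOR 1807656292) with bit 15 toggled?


Step 1: 4163241401 ^ 1807656292 = 2476253405
Step 2: 2476253405 ^ (1 << 15) = 2476253405 ^ 32768 = 2476220637

2476220637


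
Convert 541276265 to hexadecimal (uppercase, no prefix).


541276265 = 20433869 hex

20433869


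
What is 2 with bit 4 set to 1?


2 | (1 << 4) = 2 | 16 = 18

18


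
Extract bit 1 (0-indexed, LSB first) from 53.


0b110101, position 1 = 0

0


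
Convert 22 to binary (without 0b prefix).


22 = 10110 in binary

10110


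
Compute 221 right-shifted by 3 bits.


0b11011101 >> 3 = 0b11011 = 27

27


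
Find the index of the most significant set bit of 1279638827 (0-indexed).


0b1001100010001011011110100101011. Highest set bit at position 30

30


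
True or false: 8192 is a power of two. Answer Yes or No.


0b10000000000000. Only one bit set => Yes

Yes


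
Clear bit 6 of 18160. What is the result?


18160 & ~(1 << 6) = 18096

18096


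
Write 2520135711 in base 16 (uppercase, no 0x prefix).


2520135711 = 9636381F hex

9636381F


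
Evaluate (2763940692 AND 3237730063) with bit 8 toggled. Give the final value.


Step 1: 2763940692 & 3237730063 = 2159690500
Step 2: 2159690500 ^ (1 << 8) = 2159690500 ^ 256 = 2159690244

2159690244


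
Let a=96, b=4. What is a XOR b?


96 ^ 4 = 100

100


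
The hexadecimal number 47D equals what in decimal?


47D hex = 1149 decimal

1149


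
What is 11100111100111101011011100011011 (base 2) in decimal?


11100111100111101011011100011011 in decimal = 3885938459

3885938459


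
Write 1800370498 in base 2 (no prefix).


1800370498 = 1101011010011110111100101000010 in binary

1101011010011110111100101000010


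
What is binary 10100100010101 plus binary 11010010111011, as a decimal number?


10100100010101 + 11010010111011 = 101110111010000 = 24016

24016


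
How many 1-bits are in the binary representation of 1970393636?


0b1110101011100011101001000100100 has 15 set bits

15


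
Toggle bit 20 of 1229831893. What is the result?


1229831893 ^ (1 << 20) = 1229831893 ^ 1048576 = 1230880469

1230880469


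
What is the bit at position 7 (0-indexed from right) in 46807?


0b1011011011010111, position 7 = 1

1


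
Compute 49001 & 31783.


0b1011111101101001 & 0b111110000100111 = 0b11110000100001 = 15393

15393


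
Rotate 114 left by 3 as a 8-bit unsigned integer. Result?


Rotate 0b1110010 left by 3 (8-bit) = 0b10010011 = 147

147


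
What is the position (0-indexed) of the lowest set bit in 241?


0b11110001. Lowest set bit at position 0

0


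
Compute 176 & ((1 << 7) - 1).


176 & 127 = 48

48


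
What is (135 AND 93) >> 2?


Step 1: 135 & 93 = 5
Step 2: 5 >> 2 = 1

1


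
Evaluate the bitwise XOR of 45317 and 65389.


0b1011000100000101 ^ 0b1111111101101101 = 0b100111001101000 = 20072

20072


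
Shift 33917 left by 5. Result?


0b1000010001111101 << 5 = 0b100001000111110100000 = 1085344

1085344


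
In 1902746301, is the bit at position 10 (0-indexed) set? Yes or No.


0b1110001011010011001101010111101, bit 10 = 0. No

No


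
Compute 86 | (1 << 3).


86 | (1 << 3) = 86 | 8 = 94

94


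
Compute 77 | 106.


0b1001101 | 0b1101010 = 0b1101111 = 111

111


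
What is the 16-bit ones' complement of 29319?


29319 ^ 65535 = 36216

36216


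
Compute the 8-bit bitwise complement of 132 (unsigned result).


~0b10000100 = 0b1111011 = 123 (8-bit unsigned)

123


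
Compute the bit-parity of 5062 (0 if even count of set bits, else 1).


0b1001111000110 has 7 ones => parity 1

1


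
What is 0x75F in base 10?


75F hex = 1887 decimal

1887


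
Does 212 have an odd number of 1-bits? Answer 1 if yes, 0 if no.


0b11010100 has 4 ones => parity 0

0


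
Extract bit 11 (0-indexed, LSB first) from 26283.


0b110011010101011, position 11 = 0

0


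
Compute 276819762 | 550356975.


0b10000011111111110111100110010 | 0b100000110011011100011111101111 = 0b110000111111111110111111111111 = 822079487

822079487


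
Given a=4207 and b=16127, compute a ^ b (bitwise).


4207 ^ 16127 = 11920

11920


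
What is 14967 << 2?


0b11101001110111 << 2 = 0b1110100111011100 = 59868

59868


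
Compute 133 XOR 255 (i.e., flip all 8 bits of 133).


133 ^ 255 = 122

122


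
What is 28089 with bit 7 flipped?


28089 ^ (1 << 7) = 28089 ^ 128 = 27961

27961


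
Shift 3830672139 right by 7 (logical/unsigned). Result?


0b11100100010100110110101100001011 >> 7 = 0b1110010001010011011010110 = 29927126

29927126


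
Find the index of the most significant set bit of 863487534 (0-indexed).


0b110011011101111100011000101110. Highest set bit at position 29

29


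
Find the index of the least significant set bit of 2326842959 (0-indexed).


0b10001010101100001100111001001111. Lowest set bit at position 0

0


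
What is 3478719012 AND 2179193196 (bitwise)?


0b11001111010110010000101000100100 & 0b10000001111000111101100101101100 = 0b10000001010000010000100000100100 = 2168522788

2168522788


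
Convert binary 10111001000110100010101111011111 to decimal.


10111001000110100010101111011111 in decimal = 3105500127

3105500127


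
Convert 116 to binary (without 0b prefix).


116 = 1110100 in binary

1110100


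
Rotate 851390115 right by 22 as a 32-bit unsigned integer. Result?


Rotate 0b110010101111110010111010100011 right by 22 (32-bit) = 0b11111100101110101000110011001010 = 4240084170

4240084170


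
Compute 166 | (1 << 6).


166 | (1 << 6) = 166 | 64 = 230

230


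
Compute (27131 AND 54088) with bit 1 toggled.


Step 1: 27131 & 54088 = 16712
Step 2: 16712 ^ (1 << 1) = 16712 ^ 2 = 16714

16714


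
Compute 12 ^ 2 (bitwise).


0b1100 ^ 0b10 = 0b1110 = 14

14


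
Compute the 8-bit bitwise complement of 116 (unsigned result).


~0b1110100 = 0b10001011 = 139 (8-bit unsigned)

139


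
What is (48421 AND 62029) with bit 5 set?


Step 1: 48421 & 62029 = 45061
Step 2: 45061 | (1 << 5) = 45061 | 32 = 45093

45093


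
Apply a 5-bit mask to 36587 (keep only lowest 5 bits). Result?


36587 & 31 = 11

11


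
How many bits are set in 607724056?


0b100100001110010010001000011000 has 10 set bits

10


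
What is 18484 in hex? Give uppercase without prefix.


18484 = 4834 hex

4834


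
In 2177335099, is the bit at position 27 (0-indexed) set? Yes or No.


0b10000001110001110111111100111011, bit 27 = 0. No

No


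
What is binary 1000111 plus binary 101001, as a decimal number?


1000111 + 101001 = 1110000 = 112

112


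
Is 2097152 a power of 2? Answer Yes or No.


0b1000000000000000000000. Only one bit set => Yes

Yes


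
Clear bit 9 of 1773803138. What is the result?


1773803138 & ~(1 << 9) = 1773802626

1773802626


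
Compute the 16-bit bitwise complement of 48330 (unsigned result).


~0b1011110011001010 = 0b100001100110101 = 17205 (16-bit unsigned)

17205


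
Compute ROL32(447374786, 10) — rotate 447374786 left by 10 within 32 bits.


Rotate 0b11010101010100110010111000010 left by 10 (32-bit) = 0b10101001100101110000100001101010 = 2845247594

2845247594


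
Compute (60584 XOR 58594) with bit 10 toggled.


Step 1: 60584 ^ 58594 = 2122
Step 2: 2122 ^ (1 << 10) = 2122 ^ 1024 = 3146

3146


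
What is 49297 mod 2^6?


49297 & 63 = 17

17


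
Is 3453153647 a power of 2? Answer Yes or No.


0b11001101110100101111000101101111. Multiple bits set => No

No


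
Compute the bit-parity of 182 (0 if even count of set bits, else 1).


0b10110110 has 5 ones => parity 1

1


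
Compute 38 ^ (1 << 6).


38 ^ (1 << 6) = 38 ^ 64 = 102

102


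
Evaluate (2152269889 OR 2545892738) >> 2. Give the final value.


Step 1: 2152269889 | 2545892738 = 2550087107
Step 2: 2550087107 >> 2 = 637521776

637521776


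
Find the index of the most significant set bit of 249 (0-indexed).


0b11111001. Highest set bit at position 7

7


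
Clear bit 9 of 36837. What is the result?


36837 & ~(1 << 9) = 36325

36325


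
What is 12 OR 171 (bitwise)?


0b1100 | 0b10101011 = 0b10101111 = 175

175


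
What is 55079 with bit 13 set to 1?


55079 | (1 << 13) = 55079 | 8192 = 63271

63271


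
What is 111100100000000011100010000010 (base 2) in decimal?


111100100000000011100010000010 in decimal = 1015036034

1015036034


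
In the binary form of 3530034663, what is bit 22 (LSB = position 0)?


0b11010010011010000000110111100111, position 22 = 1

1


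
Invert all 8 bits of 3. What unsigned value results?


3 ^ 255 = 252

252


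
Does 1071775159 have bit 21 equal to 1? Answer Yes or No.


0b111111111000011111110110110111, bit 21 = 1. Yes

Yes


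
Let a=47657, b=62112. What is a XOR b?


47657 ^ 62112 = 18569

18569


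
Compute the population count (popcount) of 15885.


0b11111000001101 has 8 set bits

8


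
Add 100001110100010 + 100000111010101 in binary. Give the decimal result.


100001110100010 + 100000111010101 = 1000010101110111 = 34167

34167


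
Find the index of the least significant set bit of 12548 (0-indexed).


0b11000100000100. Lowest set bit at position 2

2


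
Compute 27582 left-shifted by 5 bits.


0b110101110111110 << 5 = 0b11010111011111000000 = 882624

882624


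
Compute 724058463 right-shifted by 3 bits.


0b101011001010000100000101011111 >> 3 = 0b101011001010000100000101011 = 90507307

90507307


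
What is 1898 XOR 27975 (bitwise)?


0b11101101010 ^ 0b110110101000111 = 0b110101000101101 = 27181

27181


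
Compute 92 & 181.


0b1011100 & 0b10110101 = 0b10100 = 20

20


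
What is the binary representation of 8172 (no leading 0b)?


8172 = 1111111101100 in binary

1111111101100


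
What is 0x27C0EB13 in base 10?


27C0EB13 hex = 666954515 decimal

666954515


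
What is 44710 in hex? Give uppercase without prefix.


44710 = AEA6 hex

AEA6


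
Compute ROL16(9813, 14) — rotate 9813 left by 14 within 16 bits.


Rotate 0b10011001010101 left by 14 (16-bit) = 0b100100110010101 = 18837

18837


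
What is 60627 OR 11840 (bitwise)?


0b1110110011010011 | 0b10111001000000 = 0b1110111011010011 = 61139

61139


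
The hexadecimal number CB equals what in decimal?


CB hex = 203 decimal

203


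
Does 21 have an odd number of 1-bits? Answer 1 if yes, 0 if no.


0b10101 has 3 ones => parity 1

1


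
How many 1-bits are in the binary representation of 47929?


0b1011101100111001 has 10 set bits

10


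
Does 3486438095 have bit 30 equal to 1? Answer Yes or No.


0b11001111110011101101001011001111, bit 30 = 1. Yes

Yes


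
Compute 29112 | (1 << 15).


29112 | (1 << 15) = 29112 | 32768 = 61880

61880


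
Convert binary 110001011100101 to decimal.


110001011100101 in decimal = 25317

25317


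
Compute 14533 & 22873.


0b11100011000101 & 0b101100101011001 = 0b1100001000001 = 6209

6209


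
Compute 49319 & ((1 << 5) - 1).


49319 & 31 = 7

7


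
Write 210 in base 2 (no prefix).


210 = 11010010 in binary

11010010


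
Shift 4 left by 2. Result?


0b100 << 2 = 0b10000 = 16

16


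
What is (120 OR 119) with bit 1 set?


Step 1: 120 | 119 = 127
Step 2: 127 | (1 << 1) = 127 | 2 = 127

127


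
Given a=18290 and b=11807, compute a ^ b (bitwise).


18290 ^ 11807 = 26989

26989


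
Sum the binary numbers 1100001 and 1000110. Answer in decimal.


1100001 + 1000110 = 10100111 = 167

167


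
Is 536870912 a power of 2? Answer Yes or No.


0b100000000000000000000000000000. Only one bit set => Yes

Yes


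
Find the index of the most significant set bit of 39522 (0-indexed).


0b1001101001100010. Highest set bit at position 15

15


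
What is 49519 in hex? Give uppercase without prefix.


49519 = C16F hex

C16F


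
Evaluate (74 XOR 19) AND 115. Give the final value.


Step 1: 74 ^ 19 = 89
Step 2: 89 & 115 = 81

81


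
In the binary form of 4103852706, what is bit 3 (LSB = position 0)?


0b11110100100110111101001010100010, position 3 = 0

0


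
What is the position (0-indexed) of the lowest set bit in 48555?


0b1011110110101011. Lowest set bit at position 0

0


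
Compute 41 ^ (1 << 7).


41 ^ (1 << 7) = 41 ^ 128 = 169

169


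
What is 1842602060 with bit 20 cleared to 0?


1842602060 & ~(1 << 20) = 1841553484

1841553484


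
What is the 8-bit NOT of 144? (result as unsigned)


~0b10010000 = 0b1101111 = 111 (8-bit unsigned)

111


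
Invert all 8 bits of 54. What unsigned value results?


54 ^ 255 = 201

201


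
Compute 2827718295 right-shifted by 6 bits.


0b10101000100010111000111010010111 >> 6 = 0b10101000100010111000111010 = 44183098

44183098


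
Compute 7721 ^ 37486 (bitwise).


0b1111000101001 ^ 0b1001001001101110 = 0b1000110001000111 = 35911

35911


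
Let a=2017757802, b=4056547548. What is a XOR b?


2017757802 ^ 4056547548 = 2307820214

2307820214


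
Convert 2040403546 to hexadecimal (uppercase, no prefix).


2040403546 = 799E165A hex

799E165A


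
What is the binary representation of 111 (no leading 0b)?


111 = 1101111 in binary

1101111


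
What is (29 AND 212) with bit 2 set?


Step 1: 29 & 212 = 20
Step 2: 20 | (1 << 2) = 20 | 4 = 20

20


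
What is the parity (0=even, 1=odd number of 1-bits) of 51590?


0b1100100110000110 has 7 ones => parity 1

1


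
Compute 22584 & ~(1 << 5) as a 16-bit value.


22584 & ~(1 << 5) = 22552

22552


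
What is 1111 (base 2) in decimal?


1111 in decimal = 15

15


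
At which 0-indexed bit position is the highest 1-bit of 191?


0b10111111. Highest set bit at position 7

7


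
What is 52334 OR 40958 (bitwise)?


0b1100110001101110 | 0b1001111111111110 = 0b1101111111111110 = 57342

57342


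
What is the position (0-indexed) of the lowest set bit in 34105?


0b1000010100111001. Lowest set bit at position 0

0


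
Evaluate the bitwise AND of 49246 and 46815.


0b1100000001011110 & 0b1011011011011111 = 0b1000000001011110 = 32862

32862


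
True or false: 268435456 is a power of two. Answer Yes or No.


0b10000000000000000000000000000. Only one bit set => Yes

Yes


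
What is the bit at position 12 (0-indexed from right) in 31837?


0b111110001011101, position 12 = 1

1


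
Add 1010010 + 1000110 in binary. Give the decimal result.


1010010 + 1000110 = 10011000 = 152

152


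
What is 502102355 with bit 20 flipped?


502102355 ^ (1 << 20) = 502102355 ^ 1048576 = 503150931

503150931


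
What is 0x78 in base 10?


78 hex = 120 decimal

120


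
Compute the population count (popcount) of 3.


0b11 has 2 set bits

2


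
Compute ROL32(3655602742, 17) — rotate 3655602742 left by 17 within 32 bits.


Rotate 0b11011001111001000001001000110110 left by 17 (32-bit) = 0b100100011011011011001111001000 = 611169224

611169224


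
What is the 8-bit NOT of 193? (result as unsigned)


~0b11000001 = 0b111110 = 62 (8-bit unsigned)

62


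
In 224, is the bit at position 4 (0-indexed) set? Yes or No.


0b11100000, bit 4 = 0. No

No


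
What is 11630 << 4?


0b10110101101110 << 4 = 0b101101011011100000 = 186080

186080


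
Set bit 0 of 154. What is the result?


154 | (1 << 0) = 154 | 1 = 155

155


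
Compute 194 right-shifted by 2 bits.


0b11000010 >> 2 = 0b110000 = 48

48


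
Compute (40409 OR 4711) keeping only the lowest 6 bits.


Step 1: 40409 | 4711 = 40959
Step 2: 40959 & 63 = 63

63


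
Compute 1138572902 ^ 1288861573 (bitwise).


0b1000011110111010011111001100110 ^ 0b1001100110100100111011110000101 = 0b1111000011110100100111100011 = 252660195

252660195


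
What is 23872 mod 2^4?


23872 & 15 = 0

0


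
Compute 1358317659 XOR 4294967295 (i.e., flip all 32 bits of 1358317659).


1358317659 ^ 4294967295 = 2936649636

2936649636


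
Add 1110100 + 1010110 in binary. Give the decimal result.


1110100 + 1010110 = 11001010 = 202

202


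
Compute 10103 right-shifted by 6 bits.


0b10011101110111 >> 6 = 0b10011101 = 157

157


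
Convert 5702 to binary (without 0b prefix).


5702 = 1011001000110 in binary

1011001000110


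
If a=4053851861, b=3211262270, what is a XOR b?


4053851861 ^ 3211262270 = 1321674731

1321674731


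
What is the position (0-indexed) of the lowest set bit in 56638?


0b1101110100111110. Lowest set bit at position 1

1


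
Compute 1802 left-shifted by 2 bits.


0b11100001010 << 2 = 0b1110000101000 = 7208

7208


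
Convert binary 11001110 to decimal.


11001110 in decimal = 206

206


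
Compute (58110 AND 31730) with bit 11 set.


Step 1: 58110 & 31730 = 25330
Step 2: 25330 | (1 << 11) = 25330 | 2048 = 27378

27378


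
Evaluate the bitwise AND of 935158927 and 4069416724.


0b110111101111010110010010001111 & 0b11110010100011100101111100010100 = 0b110010100011000100010000000100 = 848053252

848053252


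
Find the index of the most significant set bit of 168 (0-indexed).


0b10101000. Highest set bit at position 7

7


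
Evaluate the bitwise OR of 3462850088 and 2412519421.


0b11001110011001101110011000101000 | 0b10001111110011000001111111111101 = 0b11001111111011101111111111111101 = 3488546813

3488546813


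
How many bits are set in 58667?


0b1110010100101011 has 9 set bits

9


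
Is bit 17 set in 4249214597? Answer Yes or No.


0b11111101010001011101111010000101, bit 17 = 0. No

No


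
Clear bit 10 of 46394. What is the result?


46394 & ~(1 << 10) = 45370

45370


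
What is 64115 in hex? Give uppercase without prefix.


64115 = FA73 hex

FA73


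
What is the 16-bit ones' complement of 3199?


3199 ^ 65535 = 62336

62336


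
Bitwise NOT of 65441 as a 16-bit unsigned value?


~0b1111111110100001 = 0b1011110 = 94 (16-bit unsigned)

94


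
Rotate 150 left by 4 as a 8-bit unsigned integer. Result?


Rotate 0b10010110 left by 4 (8-bit) = 0b1101001 = 105

105


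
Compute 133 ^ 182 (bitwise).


0b10000101 ^ 0b10110110 = 0b110011 = 51

51


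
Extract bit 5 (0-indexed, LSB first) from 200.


0b11001000, position 5 = 0

0


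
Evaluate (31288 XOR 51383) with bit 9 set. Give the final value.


Step 1: 31288 ^ 51383 = 45711
Step 2: 45711 | (1 << 9) = 45711 | 512 = 45711

45711


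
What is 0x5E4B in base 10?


5E4B hex = 24139 decimal

24139


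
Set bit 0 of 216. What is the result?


216 | (1 << 0) = 216 | 1 = 217

217


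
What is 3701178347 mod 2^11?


3701178347 & 2047 = 2027

2027


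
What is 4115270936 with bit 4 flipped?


4115270936 ^ (1 << 4) = 4115270936 ^ 16 = 4115270920

4115270920


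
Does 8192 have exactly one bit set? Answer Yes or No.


0b10000000000000. Only one bit set => Yes

Yes


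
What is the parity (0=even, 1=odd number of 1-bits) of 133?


0b10000101 has 3 ones => parity 1

1


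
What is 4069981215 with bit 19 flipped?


4069981215 ^ (1 << 19) = 4069981215 ^ 524288 = 4070505503

4070505503


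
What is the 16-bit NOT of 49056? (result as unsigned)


~0b1011111110100000 = 0b100000001011111 = 16479 (16-bit unsigned)

16479


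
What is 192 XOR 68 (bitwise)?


0b11000000 ^ 0b1000100 = 0b10000100 = 132

132


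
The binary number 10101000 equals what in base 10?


10101000 in decimal = 168

168


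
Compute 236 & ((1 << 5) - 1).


236 & 31 = 12

12


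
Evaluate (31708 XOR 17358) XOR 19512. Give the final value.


Step 1: 31708 ^ 17358 = 14354
Step 2: 14354 ^ 19512 = 29738

29738


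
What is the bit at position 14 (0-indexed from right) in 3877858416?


0b11100111001000110110110001110000, position 14 = 1

1


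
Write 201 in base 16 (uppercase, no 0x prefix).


201 = C9 hex

C9


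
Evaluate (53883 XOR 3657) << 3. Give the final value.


Step 1: 53883 ^ 3657 = 56370
Step 2: 56370 << 3 = 450960

450960


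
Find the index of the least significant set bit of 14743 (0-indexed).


0b11100110010111. Lowest set bit at position 0

0


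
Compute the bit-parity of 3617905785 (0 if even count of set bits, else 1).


0b11010111101001001101110001111001 has 19 ones => parity 1

1


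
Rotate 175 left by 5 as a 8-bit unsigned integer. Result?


Rotate 0b10101111 left by 5 (8-bit) = 0b11110101 = 245

245


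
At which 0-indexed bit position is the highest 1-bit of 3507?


0b110110110011. Highest set bit at position 11

11


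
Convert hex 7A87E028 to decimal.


7A87E028 hex = 2055725096 decimal

2055725096


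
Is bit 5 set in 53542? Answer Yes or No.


0b1101000100100110, bit 5 = 1. Yes

Yes


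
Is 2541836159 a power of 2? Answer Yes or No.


0b10010111100000010101011101111111. Multiple bits set => No

No


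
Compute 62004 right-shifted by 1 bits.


0b1111001000110100 >> 1 = 0b111100100011010 = 31002

31002


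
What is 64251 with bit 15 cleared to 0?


64251 & ~(1 << 15) = 31483

31483


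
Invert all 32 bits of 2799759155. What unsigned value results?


2799759155 ^ 4294967295 = 1495208140

1495208140


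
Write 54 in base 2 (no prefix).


54 = 110110 in binary

110110


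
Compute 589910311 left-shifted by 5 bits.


0b100011001010010101000100100111 << 5 = 0b10001100101001010100010010011100000 = 18877129952

18877129952


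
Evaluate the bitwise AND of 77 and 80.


0b1001101 & 0b1010000 = 0b1000000 = 64

64


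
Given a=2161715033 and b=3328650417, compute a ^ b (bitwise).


2161715033 ^ 3328650417 = 1186860008

1186860008


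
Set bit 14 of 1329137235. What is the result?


1329137235 | (1 << 14) = 1329137235 | 16384 = 1329153619

1329153619


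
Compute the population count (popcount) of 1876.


0b11101010100 has 6 set bits

6


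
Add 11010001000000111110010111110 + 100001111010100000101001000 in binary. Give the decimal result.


11010001000000111110010111110 + 100001111010100000101001000 = 11110010111011011111000000110 = 509459974

509459974


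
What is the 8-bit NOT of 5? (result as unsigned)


~0b101 = 0b11111010 = 250 (8-bit unsigned)

250


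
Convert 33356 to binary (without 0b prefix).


33356 = 1000001001001100 in binary

1000001001001100


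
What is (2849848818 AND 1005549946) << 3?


Step 1: 2849848818 & 1005549946 = 701315442
Step 2: 701315442 << 3 = 5610523536

5610523536


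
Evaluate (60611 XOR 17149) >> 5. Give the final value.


Step 1: 60611 ^ 17149 = 44606
Step 2: 44606 >> 5 = 1393

1393


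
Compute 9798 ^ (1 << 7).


9798 ^ (1 << 7) = 9798 ^ 128 = 9926

9926


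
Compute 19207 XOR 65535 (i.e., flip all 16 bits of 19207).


19207 ^ 65535 = 46328

46328


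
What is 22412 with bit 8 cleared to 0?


22412 & ~(1 << 8) = 22156

22156


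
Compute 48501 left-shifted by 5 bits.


0b1011110101110101 << 5 = 0b101111010111010100000 = 1552032

1552032


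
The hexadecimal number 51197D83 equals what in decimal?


51197D83 hex = 1360625027 decimal

1360625027


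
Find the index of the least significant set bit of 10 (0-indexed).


0b1010. Lowest set bit at position 1

1


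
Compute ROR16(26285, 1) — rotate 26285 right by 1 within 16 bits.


Rotate 0b110011010101101 right by 1 (16-bit) = 0b1011001101010110 = 45910

45910


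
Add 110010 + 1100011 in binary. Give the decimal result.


110010 + 1100011 = 10010101 = 149

149


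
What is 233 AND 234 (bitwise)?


0b11101001 & 0b11101010 = 0b11101000 = 232

232


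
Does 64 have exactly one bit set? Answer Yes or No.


0b1000000. Only one bit set => Yes

Yes


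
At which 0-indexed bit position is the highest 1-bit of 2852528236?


0b10101010000001100010000001101100. Highest set bit at position 31

31


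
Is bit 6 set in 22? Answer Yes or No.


0b10110, bit 6 = 0. No

No


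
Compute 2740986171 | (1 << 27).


2740986171 | (1 << 27) = 2740986171 | 134217728 = 2875203899

2875203899


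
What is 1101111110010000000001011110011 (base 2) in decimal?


1101111110010000000001011110011 in decimal = 1875378931

1875378931


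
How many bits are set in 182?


0b10110110 has 5 set bits

5


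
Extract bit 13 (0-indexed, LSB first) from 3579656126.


0b11010101010111010011011110111110, position 13 = 1

1


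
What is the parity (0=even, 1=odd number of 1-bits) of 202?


0b11001010 has 4 ones => parity 0

0


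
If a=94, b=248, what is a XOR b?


94 ^ 248 = 166

166


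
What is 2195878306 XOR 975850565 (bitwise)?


0b10000010111000100111000110100010 ^ 0b111010001010100100110001000101 = 0b10111000110010000011110111100111 = 3100130791

3100130791


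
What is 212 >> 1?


0b11010100 >> 1 = 0b1101010 = 106

106


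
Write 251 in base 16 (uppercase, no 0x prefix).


251 = FB hex

FB


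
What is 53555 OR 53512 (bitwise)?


0b1101000100110011 | 0b1101000100001000 = 0b1101000100111011 = 53563

53563


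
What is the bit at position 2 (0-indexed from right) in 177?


0b10110001, position 2 = 0

0


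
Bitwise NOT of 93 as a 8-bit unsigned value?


~0b1011101 = 0b10100010 = 162 (8-bit unsigned)

162


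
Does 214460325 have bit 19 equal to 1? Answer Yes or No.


0b1100110010000110011110100101, bit 19 = 1. Yes

Yes


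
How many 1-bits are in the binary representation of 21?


0b10101 has 3 set bits

3


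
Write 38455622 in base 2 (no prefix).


38455622 = 10010010101100100101000110 in binary

10010010101100100101000110


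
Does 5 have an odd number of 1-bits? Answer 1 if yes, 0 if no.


0b101 has 2 ones => parity 0

0


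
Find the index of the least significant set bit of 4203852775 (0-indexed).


0b11111010100100011011001111100111. Lowest set bit at position 0

0


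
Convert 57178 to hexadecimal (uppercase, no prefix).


57178 = DF5A hex

DF5A


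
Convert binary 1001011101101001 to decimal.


1001011101101001 in decimal = 38761

38761


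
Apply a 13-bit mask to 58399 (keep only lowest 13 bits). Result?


58399 & 8191 = 1055

1055


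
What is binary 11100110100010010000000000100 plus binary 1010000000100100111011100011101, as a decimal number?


11100110100010010000000000100 + 1010000000100100111011100011101 = 1101100111000111001011100100001 = 1826854689

1826854689


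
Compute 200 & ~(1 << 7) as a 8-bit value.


200 & ~(1 << 7) = 72

72


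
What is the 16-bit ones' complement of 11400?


11400 ^ 65535 = 54135

54135


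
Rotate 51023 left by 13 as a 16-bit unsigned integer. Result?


Rotate 0b1100011101001111 left by 13 (16-bit) = 0b1111100011101001 = 63721

63721


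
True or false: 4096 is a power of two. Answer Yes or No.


0b1000000000000. Only one bit set => Yes

Yes


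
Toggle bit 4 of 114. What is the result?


114 ^ (1 << 4) = 114 ^ 16 = 98

98


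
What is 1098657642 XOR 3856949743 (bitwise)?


0b1000001011111000010111101101010 ^ 0b11100101111001000110000111101111 = 0b10100100100110000100111010000101 = 2761444997

2761444997


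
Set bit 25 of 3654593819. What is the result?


3654593819 | (1 << 25) = 3654593819 | 33554432 = 3688148251

3688148251


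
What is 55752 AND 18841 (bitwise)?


0b1101100111001000 & 0b100100110011001 = 0b100100110001000 = 18824

18824
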